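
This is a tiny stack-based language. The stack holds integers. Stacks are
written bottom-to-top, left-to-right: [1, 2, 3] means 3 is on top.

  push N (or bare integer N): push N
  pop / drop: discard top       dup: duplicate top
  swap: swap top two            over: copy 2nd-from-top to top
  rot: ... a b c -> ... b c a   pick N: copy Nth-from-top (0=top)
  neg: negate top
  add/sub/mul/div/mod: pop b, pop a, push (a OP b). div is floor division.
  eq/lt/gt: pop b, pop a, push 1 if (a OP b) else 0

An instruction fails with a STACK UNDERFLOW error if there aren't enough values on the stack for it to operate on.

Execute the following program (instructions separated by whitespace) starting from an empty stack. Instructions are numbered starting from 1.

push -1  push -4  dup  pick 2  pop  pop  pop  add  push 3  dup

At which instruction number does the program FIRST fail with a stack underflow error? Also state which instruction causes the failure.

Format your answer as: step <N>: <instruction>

Step 1 ('push -1'): stack = [-1], depth = 1
Step 2 ('push -4'): stack = [-1, -4], depth = 2
Step 3 ('dup'): stack = [-1, -4, -4], depth = 3
Step 4 ('pick 2'): stack = [-1, -4, -4, -1], depth = 4
Step 5 ('pop'): stack = [-1, -4, -4], depth = 3
Step 6 ('pop'): stack = [-1, -4], depth = 2
Step 7 ('pop'): stack = [-1], depth = 1
Step 8 ('add'): needs 2 value(s) but depth is 1 — STACK UNDERFLOW

Answer: step 8: add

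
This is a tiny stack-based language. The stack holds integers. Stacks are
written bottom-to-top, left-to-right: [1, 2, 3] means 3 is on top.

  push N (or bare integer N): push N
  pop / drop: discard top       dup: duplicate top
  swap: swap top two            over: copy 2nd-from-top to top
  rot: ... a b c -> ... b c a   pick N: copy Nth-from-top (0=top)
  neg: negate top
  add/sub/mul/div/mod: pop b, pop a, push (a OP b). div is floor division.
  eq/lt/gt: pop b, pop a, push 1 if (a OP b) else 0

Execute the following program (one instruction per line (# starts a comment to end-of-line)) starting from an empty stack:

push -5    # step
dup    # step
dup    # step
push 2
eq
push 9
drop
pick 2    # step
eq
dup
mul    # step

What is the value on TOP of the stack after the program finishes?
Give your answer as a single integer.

After 'push -5': [-5]
After 'dup': [-5, -5]
After 'dup': [-5, -5, -5]
After 'push 2': [-5, -5, -5, 2]
After 'eq': [-5, -5, 0]
After 'push 9': [-5, -5, 0, 9]
After 'drop': [-5, -5, 0]
After 'pick 2': [-5, -5, 0, -5]
After 'eq': [-5, -5, 0]
After 'dup': [-5, -5, 0, 0]
After 'mul': [-5, -5, 0]

Answer: 0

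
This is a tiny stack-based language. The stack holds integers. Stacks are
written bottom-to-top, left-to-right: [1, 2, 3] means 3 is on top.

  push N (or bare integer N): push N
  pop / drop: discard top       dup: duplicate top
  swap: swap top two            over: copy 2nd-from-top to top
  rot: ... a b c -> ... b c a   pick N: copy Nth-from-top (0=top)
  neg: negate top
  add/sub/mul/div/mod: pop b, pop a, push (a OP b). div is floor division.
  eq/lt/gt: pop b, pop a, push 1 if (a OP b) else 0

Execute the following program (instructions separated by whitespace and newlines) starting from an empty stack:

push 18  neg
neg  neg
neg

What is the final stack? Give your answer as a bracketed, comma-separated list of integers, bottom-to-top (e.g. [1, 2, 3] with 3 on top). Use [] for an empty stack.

After 'push 18': [18]
After 'neg': [-18]
After 'neg': [18]
After 'neg': [-18]
After 'neg': [18]

Answer: [18]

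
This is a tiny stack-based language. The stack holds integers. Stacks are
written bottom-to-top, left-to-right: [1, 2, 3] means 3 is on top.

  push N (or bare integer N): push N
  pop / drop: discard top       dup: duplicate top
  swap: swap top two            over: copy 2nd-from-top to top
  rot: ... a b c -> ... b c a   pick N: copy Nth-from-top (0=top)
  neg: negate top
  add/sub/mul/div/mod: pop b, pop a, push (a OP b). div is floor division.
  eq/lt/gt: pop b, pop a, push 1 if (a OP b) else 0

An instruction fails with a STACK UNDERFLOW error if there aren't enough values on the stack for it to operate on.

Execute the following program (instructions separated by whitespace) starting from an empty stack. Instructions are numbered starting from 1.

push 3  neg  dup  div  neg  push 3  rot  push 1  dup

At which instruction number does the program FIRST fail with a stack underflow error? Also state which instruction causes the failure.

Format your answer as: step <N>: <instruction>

Answer: step 7: rot

Derivation:
Step 1 ('push 3'): stack = [3], depth = 1
Step 2 ('neg'): stack = [-3], depth = 1
Step 3 ('dup'): stack = [-3, -3], depth = 2
Step 4 ('div'): stack = [1], depth = 1
Step 5 ('neg'): stack = [-1], depth = 1
Step 6 ('push 3'): stack = [-1, 3], depth = 2
Step 7 ('rot'): needs 3 value(s) but depth is 2 — STACK UNDERFLOW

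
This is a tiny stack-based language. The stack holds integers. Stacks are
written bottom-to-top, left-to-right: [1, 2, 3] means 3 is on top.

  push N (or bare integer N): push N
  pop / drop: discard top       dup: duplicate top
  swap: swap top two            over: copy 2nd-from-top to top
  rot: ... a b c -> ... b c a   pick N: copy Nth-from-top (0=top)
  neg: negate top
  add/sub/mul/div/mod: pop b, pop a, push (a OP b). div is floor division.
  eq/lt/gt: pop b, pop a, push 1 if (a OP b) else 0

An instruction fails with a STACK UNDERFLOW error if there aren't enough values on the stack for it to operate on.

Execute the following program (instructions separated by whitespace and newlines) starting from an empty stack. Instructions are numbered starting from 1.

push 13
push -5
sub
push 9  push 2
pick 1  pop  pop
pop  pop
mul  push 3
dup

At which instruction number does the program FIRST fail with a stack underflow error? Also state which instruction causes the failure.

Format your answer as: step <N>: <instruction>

Step 1 ('push 13'): stack = [13], depth = 1
Step 2 ('push -5'): stack = [13, -5], depth = 2
Step 3 ('sub'): stack = [18], depth = 1
Step 4 ('push 9'): stack = [18, 9], depth = 2
Step 5 ('push 2'): stack = [18, 9, 2], depth = 3
Step 6 ('pick 1'): stack = [18, 9, 2, 9], depth = 4
Step 7 ('pop'): stack = [18, 9, 2], depth = 3
Step 8 ('pop'): stack = [18, 9], depth = 2
Step 9 ('pop'): stack = [18], depth = 1
Step 10 ('pop'): stack = [], depth = 0
Step 11 ('mul'): needs 2 value(s) but depth is 0 — STACK UNDERFLOW

Answer: step 11: mul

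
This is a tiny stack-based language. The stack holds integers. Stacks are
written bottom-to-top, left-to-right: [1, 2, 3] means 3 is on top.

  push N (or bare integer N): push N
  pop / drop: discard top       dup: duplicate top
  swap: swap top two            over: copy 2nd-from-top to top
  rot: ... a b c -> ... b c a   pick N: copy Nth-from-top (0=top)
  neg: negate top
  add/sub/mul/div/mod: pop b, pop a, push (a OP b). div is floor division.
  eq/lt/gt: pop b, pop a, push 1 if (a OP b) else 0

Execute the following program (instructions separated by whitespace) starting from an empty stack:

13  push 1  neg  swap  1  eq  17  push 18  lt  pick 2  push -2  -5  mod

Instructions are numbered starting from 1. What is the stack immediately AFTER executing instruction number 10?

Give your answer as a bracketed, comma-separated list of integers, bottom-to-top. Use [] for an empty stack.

Answer: [-1, 0, 1, -1]

Derivation:
Step 1 ('13'): [13]
Step 2 ('push 1'): [13, 1]
Step 3 ('neg'): [13, -1]
Step 4 ('swap'): [-1, 13]
Step 5 ('1'): [-1, 13, 1]
Step 6 ('eq'): [-1, 0]
Step 7 ('17'): [-1, 0, 17]
Step 8 ('push 18'): [-1, 0, 17, 18]
Step 9 ('lt'): [-1, 0, 1]
Step 10 ('pick 2'): [-1, 0, 1, -1]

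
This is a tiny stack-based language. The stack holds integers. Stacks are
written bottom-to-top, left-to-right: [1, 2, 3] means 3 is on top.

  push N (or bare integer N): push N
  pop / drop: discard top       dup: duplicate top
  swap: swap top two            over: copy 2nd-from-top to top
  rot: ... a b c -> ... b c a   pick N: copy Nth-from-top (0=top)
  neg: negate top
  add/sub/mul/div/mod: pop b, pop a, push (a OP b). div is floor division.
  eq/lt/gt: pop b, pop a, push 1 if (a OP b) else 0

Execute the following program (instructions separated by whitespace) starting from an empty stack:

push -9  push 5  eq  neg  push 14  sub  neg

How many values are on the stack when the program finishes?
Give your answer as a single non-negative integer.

After 'push -9': stack = [-9] (depth 1)
After 'push 5': stack = [-9, 5] (depth 2)
After 'eq': stack = [0] (depth 1)
After 'neg': stack = [0] (depth 1)
After 'push 14': stack = [0, 14] (depth 2)
After 'sub': stack = [-14] (depth 1)
After 'neg': stack = [14] (depth 1)

Answer: 1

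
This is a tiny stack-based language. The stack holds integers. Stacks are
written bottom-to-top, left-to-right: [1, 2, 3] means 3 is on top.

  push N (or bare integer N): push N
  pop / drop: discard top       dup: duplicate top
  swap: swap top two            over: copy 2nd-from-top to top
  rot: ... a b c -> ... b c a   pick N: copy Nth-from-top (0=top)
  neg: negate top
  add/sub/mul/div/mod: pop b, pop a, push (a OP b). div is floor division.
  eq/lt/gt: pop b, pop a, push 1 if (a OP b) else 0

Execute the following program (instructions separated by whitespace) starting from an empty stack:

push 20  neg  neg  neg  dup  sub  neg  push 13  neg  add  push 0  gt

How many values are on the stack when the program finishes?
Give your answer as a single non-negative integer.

After 'push 20': stack = [20] (depth 1)
After 'neg': stack = [-20] (depth 1)
After 'neg': stack = [20] (depth 1)
After 'neg': stack = [-20] (depth 1)
After 'dup': stack = [-20, -20] (depth 2)
After 'sub': stack = [0] (depth 1)
After 'neg': stack = [0] (depth 1)
After 'push 13': stack = [0, 13] (depth 2)
After 'neg': stack = [0, -13] (depth 2)
After 'add': stack = [-13] (depth 1)
After 'push 0': stack = [-13, 0] (depth 2)
After 'gt': stack = [0] (depth 1)

Answer: 1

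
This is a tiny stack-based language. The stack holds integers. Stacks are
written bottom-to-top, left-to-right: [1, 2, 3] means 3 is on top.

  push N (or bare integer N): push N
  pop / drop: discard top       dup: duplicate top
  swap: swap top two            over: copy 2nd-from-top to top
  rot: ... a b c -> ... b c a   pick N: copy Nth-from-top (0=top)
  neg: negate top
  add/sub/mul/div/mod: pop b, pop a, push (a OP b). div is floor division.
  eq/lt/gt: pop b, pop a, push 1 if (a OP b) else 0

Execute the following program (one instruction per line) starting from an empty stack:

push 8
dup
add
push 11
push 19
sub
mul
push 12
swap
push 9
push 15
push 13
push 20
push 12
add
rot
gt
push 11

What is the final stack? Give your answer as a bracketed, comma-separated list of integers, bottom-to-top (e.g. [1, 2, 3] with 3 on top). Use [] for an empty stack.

After 'push 8': [8]
After 'dup': [8, 8]
After 'add': [16]
After 'push 11': [16, 11]
After 'push 19': [16, 11, 19]
After 'sub': [16, -8]
After 'mul': [-128]
After 'push 12': [-128, 12]
After 'swap': [12, -128]
After 'push 9': [12, -128, 9]
After 'push 15': [12, -128, 9, 15]
After 'push 13': [12, -128, 9, 15, 13]
After 'push 20': [12, -128, 9, 15, 13, 20]
After 'push 12': [12, -128, 9, 15, 13, 20, 12]
After 'add': [12, -128, 9, 15, 13, 32]
After 'rot': [12, -128, 9, 13, 32, 15]
After 'gt': [12, -128, 9, 13, 1]
After 'push 11': [12, -128, 9, 13, 1, 11]

Answer: [12, -128, 9, 13, 1, 11]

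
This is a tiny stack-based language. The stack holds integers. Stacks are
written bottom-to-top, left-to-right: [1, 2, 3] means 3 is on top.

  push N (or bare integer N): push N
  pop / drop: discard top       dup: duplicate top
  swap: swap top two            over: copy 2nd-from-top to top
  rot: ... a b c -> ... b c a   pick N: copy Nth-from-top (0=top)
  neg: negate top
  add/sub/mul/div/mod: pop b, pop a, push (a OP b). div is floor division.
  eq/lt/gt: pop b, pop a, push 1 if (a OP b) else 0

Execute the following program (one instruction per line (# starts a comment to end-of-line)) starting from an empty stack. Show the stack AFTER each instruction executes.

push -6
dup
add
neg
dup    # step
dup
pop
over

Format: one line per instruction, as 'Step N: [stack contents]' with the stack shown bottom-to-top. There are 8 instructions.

Step 1: [-6]
Step 2: [-6, -6]
Step 3: [-12]
Step 4: [12]
Step 5: [12, 12]
Step 6: [12, 12, 12]
Step 7: [12, 12]
Step 8: [12, 12, 12]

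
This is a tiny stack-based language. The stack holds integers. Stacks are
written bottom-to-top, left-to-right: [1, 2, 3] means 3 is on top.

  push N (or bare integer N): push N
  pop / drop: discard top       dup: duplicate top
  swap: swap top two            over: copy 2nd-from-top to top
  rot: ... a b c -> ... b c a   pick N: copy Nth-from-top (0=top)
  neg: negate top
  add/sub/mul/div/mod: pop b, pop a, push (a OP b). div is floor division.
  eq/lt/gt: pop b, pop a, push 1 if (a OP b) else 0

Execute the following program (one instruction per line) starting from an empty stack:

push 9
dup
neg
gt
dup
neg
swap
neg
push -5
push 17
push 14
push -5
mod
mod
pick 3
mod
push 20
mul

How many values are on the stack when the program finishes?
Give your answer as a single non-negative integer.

After 'push 9': stack = [9] (depth 1)
After 'dup': stack = [9, 9] (depth 2)
After 'neg': stack = [9, -9] (depth 2)
After 'gt': stack = [1] (depth 1)
After 'dup': stack = [1, 1] (depth 2)
After 'neg': stack = [1, -1] (depth 2)
After 'swap': stack = [-1, 1] (depth 2)
After 'neg': stack = [-1, -1] (depth 2)
After 'push -5': stack = [-1, -1, -5] (depth 3)
After 'push 17': stack = [-1, -1, -5, 17] (depth 4)
After 'push 14': stack = [-1, -1, -5, 17, 14] (depth 5)
After 'push -5': stack = [-1, -1, -5, 17, 14, -5] (depth 6)
After 'mod': stack = [-1, -1, -5, 17, -1] (depth 5)
After 'mod': stack = [-1, -1, -5, 0] (depth 4)
After 'pick 3': stack = [-1, -1, -5, 0, -1] (depth 5)
After 'mod': stack = [-1, -1, -5, 0] (depth 4)
After 'push 20': stack = [-1, -1, -5, 0, 20] (depth 5)
After 'mul': stack = [-1, -1, -5, 0] (depth 4)

Answer: 4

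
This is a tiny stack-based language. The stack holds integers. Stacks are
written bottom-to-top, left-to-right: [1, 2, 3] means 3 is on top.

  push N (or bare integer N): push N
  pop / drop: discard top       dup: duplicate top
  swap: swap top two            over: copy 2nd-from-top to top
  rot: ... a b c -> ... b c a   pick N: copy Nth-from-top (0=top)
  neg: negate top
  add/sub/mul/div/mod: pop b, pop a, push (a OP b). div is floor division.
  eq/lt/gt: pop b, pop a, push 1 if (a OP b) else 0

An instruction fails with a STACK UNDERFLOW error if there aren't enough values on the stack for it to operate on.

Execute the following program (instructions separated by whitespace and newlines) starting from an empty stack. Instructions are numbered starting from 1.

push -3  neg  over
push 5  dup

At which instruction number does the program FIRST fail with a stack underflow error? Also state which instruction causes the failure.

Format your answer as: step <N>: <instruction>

Answer: step 3: over

Derivation:
Step 1 ('push -3'): stack = [-3], depth = 1
Step 2 ('neg'): stack = [3], depth = 1
Step 3 ('over'): needs 2 value(s) but depth is 1 — STACK UNDERFLOW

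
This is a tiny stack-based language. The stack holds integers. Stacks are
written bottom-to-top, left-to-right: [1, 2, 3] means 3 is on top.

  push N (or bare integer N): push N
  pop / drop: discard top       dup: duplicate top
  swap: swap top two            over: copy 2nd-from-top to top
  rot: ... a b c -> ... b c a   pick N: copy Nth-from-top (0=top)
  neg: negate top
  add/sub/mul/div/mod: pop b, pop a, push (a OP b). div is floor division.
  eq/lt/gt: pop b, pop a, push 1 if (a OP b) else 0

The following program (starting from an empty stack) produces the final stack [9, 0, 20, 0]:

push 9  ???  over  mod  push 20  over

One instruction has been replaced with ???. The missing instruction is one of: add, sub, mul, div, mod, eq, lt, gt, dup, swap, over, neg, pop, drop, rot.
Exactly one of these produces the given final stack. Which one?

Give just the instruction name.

Stack before ???: [9]
Stack after ???:  [9, 9]
The instruction that transforms [9] -> [9, 9] is: dup

Answer: dup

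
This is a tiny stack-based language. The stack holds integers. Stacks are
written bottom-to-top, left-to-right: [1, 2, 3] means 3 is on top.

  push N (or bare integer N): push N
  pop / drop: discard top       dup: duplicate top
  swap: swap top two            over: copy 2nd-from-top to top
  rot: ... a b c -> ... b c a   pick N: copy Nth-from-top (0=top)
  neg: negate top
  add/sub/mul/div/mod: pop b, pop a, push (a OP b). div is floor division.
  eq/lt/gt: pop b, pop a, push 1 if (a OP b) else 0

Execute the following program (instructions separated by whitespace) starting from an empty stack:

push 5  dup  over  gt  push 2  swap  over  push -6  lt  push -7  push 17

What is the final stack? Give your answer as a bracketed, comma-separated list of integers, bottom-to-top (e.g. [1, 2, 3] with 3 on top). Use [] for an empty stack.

Answer: [5, 2, 0, 0, -7, 17]

Derivation:
After 'push 5': [5]
After 'dup': [5, 5]
After 'over': [5, 5, 5]
After 'gt': [5, 0]
After 'push 2': [5, 0, 2]
After 'swap': [5, 2, 0]
After 'over': [5, 2, 0, 2]
After 'push -6': [5, 2, 0, 2, -6]
After 'lt': [5, 2, 0, 0]
After 'push -7': [5, 2, 0, 0, -7]
After 'push 17': [5, 2, 0, 0, -7, 17]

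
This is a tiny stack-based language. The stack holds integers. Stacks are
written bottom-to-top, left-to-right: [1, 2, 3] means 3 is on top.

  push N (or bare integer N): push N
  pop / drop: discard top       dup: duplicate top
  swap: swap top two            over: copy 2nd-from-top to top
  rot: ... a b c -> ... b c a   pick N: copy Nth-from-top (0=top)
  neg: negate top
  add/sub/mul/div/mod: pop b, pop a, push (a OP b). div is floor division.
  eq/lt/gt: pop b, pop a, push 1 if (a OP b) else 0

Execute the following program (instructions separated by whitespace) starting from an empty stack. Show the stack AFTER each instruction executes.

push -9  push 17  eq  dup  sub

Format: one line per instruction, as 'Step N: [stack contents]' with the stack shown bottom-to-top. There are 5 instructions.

Step 1: [-9]
Step 2: [-9, 17]
Step 3: [0]
Step 4: [0, 0]
Step 5: [0]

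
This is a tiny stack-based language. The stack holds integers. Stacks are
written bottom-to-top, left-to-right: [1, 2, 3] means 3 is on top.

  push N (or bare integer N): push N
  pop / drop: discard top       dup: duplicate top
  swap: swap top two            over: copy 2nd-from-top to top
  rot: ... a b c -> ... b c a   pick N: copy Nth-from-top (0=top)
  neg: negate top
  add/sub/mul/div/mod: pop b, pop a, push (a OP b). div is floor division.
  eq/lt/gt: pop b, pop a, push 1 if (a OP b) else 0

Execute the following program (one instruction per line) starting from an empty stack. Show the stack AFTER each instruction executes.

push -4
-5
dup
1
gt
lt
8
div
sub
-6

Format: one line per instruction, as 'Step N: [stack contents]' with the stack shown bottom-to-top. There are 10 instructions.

Step 1: [-4]
Step 2: [-4, -5]
Step 3: [-4, -5, -5]
Step 4: [-4, -5, -5, 1]
Step 5: [-4, -5, 0]
Step 6: [-4, 1]
Step 7: [-4, 1, 8]
Step 8: [-4, 0]
Step 9: [-4]
Step 10: [-4, -6]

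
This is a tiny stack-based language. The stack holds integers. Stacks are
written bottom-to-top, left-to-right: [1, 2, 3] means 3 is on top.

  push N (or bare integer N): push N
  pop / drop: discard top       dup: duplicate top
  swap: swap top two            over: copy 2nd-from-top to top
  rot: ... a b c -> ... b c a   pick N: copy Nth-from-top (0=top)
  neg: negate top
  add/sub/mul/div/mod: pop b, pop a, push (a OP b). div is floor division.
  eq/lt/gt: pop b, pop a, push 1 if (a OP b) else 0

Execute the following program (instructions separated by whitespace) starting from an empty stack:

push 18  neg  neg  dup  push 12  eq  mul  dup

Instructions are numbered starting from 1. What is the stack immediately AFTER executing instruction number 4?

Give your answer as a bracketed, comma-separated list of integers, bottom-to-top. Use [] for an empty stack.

Answer: [18, 18]

Derivation:
Step 1 ('push 18'): [18]
Step 2 ('neg'): [-18]
Step 3 ('neg'): [18]
Step 4 ('dup'): [18, 18]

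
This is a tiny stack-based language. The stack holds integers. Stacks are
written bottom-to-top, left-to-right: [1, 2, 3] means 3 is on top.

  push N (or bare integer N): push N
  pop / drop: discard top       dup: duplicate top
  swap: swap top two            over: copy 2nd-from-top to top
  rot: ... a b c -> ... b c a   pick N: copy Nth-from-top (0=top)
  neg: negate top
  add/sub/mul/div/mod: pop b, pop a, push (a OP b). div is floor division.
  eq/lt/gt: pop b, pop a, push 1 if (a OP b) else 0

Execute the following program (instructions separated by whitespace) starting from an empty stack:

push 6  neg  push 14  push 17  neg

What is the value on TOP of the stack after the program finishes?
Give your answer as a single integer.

Answer: -17

Derivation:
After 'push 6': [6]
After 'neg': [-6]
After 'push 14': [-6, 14]
After 'push 17': [-6, 14, 17]
After 'neg': [-6, 14, -17]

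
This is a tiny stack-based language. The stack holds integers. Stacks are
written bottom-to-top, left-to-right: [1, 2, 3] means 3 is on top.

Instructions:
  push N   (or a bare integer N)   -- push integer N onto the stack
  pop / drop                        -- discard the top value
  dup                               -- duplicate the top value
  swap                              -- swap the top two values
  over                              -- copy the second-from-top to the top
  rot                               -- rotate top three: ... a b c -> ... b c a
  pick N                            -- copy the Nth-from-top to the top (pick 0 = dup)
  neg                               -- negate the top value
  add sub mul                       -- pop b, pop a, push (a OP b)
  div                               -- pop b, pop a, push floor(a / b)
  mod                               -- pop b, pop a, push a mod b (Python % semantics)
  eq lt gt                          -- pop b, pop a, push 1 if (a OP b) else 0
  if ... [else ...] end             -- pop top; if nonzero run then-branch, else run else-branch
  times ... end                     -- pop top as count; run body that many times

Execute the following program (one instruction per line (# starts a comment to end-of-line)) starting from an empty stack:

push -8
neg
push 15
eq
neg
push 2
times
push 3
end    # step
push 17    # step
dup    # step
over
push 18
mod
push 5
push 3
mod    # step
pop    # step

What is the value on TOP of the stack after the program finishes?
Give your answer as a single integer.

Answer: 17

Derivation:
After 'push -8': [-8]
After 'neg': [8]
After 'push 15': [8, 15]
After 'eq': [0]
After 'neg': [0]
After 'push 2': [0, 2]
After 'times': [0]
After 'push 3': [0, 3]
After 'push 3': [0, 3, 3]
After 'push 17': [0, 3, 3, 17]
After 'dup': [0, 3, 3, 17, 17]
After 'over': [0, 3, 3, 17, 17, 17]
After 'push 18': [0, 3, 3, 17, 17, 17, 18]
After 'mod': [0, 3, 3, 17, 17, 17]
After 'push 5': [0, 3, 3, 17, 17, 17, 5]
After 'push 3': [0, 3, 3, 17, 17, 17, 5, 3]
After 'mod': [0, 3, 3, 17, 17, 17, 2]
After 'pop': [0, 3, 3, 17, 17, 17]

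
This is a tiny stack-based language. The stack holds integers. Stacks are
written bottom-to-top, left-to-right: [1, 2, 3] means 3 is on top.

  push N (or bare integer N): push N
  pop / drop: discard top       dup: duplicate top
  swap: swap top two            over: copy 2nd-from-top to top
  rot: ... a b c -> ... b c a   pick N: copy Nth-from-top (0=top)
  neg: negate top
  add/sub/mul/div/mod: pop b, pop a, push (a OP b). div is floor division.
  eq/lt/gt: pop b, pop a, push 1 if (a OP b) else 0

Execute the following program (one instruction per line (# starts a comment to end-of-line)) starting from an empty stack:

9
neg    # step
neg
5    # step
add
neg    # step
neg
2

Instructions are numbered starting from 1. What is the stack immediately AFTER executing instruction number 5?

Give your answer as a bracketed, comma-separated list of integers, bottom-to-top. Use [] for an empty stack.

Step 1 ('9'): [9]
Step 2 ('neg'): [-9]
Step 3 ('neg'): [9]
Step 4 ('5'): [9, 5]
Step 5 ('add'): [14]

Answer: [14]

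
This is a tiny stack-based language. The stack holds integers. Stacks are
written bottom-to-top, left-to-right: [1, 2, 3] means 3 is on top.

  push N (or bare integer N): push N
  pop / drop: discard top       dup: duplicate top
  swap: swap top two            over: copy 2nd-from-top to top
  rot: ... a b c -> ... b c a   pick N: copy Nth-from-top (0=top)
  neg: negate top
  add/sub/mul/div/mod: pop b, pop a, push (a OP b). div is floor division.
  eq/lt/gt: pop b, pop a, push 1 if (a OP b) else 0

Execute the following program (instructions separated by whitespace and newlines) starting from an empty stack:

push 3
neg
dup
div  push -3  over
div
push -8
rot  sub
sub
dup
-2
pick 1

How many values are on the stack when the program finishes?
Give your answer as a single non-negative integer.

Answer: 4

Derivation:
After 'push 3': stack = [3] (depth 1)
After 'neg': stack = [-3] (depth 1)
After 'dup': stack = [-3, -3] (depth 2)
After 'div': stack = [1] (depth 1)
After 'push -3': stack = [1, -3] (depth 2)
After 'over': stack = [1, -3, 1] (depth 3)
After 'div': stack = [1, -3] (depth 2)
After 'push -8': stack = [1, -3, -8] (depth 3)
After 'rot': stack = [-3, -8, 1] (depth 3)
After 'sub': stack = [-3, -9] (depth 2)
After 'sub': stack = [6] (depth 1)
After 'dup': stack = [6, 6] (depth 2)
After 'push -2': stack = [6, 6, -2] (depth 3)
After 'pick 1': stack = [6, 6, -2, 6] (depth 4)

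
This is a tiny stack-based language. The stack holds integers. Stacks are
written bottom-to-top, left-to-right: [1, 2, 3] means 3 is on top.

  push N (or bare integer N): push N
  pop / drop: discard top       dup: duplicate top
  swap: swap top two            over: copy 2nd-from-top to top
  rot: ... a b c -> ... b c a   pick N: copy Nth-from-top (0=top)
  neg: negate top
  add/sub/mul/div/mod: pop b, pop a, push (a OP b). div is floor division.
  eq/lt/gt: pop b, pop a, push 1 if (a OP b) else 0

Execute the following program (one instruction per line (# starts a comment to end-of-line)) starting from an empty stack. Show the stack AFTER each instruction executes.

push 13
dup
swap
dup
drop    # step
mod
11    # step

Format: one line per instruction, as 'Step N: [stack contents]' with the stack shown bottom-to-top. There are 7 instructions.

Step 1: [13]
Step 2: [13, 13]
Step 3: [13, 13]
Step 4: [13, 13, 13]
Step 5: [13, 13]
Step 6: [0]
Step 7: [0, 11]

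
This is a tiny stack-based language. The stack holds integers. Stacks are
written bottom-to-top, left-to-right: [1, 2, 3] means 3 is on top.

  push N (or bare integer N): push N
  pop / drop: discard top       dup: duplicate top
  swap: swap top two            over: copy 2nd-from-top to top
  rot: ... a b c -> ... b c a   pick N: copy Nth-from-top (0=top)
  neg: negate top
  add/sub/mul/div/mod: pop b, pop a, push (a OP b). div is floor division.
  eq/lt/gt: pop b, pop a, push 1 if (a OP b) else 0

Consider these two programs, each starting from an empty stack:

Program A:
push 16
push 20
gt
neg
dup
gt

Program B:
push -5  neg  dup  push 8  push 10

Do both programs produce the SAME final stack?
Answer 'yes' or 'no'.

Program A trace:
  After 'push 16': [16]
  After 'push 20': [16, 20]
  After 'gt': [0]
  After 'neg': [0]
  After 'dup': [0, 0]
  After 'gt': [0]
Program A final stack: [0]

Program B trace:
  After 'push -5': [-5]
  After 'neg': [5]
  After 'dup': [5, 5]
  After 'push 8': [5, 5, 8]
  After 'push 10': [5, 5, 8, 10]
Program B final stack: [5, 5, 8, 10]
Same: no

Answer: no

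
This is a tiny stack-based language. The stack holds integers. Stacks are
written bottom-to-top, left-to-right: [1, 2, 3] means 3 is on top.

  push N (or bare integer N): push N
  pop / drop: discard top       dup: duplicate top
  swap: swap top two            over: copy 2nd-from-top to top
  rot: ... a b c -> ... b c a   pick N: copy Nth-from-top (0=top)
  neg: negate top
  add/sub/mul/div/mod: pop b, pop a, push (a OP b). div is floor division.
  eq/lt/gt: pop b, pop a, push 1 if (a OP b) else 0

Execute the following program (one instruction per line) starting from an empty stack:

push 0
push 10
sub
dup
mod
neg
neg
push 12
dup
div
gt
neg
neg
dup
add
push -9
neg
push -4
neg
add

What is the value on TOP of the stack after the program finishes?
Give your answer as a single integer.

Answer: 13

Derivation:
After 'push 0': [0]
After 'push 10': [0, 10]
After 'sub': [-10]
After 'dup': [-10, -10]
After 'mod': [0]
After 'neg': [0]
After 'neg': [0]
After 'push 12': [0, 12]
After 'dup': [0, 12, 12]
After 'div': [0, 1]
After 'gt': [0]
After 'neg': [0]
After 'neg': [0]
After 'dup': [0, 0]
After 'add': [0]
After 'push -9': [0, -9]
After 'neg': [0, 9]
After 'push -4': [0, 9, -4]
After 'neg': [0, 9, 4]
After 'add': [0, 13]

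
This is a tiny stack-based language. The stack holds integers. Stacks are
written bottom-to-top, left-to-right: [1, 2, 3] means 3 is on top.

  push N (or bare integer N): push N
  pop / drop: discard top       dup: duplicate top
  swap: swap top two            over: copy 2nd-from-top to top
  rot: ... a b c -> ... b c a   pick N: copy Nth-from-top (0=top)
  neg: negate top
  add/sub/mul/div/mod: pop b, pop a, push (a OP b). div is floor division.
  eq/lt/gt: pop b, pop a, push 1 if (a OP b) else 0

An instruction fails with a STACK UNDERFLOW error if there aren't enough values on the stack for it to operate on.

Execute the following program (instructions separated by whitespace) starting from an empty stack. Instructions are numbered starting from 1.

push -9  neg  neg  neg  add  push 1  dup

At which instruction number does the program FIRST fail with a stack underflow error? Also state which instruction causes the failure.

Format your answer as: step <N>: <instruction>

Answer: step 5: add

Derivation:
Step 1 ('push -9'): stack = [-9], depth = 1
Step 2 ('neg'): stack = [9], depth = 1
Step 3 ('neg'): stack = [-9], depth = 1
Step 4 ('neg'): stack = [9], depth = 1
Step 5 ('add'): needs 2 value(s) but depth is 1 — STACK UNDERFLOW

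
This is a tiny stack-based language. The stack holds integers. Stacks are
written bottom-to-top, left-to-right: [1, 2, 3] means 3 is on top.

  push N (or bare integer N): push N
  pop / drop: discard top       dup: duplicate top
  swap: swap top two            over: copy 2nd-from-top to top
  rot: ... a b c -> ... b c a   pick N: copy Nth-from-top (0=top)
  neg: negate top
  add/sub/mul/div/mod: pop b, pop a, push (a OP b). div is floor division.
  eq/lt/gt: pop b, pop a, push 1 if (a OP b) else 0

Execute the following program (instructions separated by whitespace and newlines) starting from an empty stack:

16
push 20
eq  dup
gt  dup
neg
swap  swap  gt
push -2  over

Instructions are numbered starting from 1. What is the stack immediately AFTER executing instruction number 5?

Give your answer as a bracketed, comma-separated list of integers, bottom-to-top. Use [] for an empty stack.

Step 1 ('16'): [16]
Step 2 ('push 20'): [16, 20]
Step 3 ('eq'): [0]
Step 4 ('dup'): [0, 0]
Step 5 ('gt'): [0]

Answer: [0]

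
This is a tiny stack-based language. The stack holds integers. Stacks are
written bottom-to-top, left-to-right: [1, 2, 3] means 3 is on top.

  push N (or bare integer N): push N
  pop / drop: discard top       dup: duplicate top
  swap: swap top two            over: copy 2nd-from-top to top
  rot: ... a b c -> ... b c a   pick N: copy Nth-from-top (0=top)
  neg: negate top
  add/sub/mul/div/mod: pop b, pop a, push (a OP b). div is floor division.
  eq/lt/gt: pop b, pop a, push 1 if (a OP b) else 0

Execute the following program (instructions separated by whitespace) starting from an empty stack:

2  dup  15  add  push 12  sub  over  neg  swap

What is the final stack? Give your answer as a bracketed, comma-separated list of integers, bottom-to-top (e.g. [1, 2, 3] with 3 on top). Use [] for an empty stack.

Answer: [2, -2, 5]

Derivation:
After 'push 2': [2]
After 'dup': [2, 2]
After 'push 15': [2, 2, 15]
After 'add': [2, 17]
After 'push 12': [2, 17, 12]
After 'sub': [2, 5]
After 'over': [2, 5, 2]
After 'neg': [2, 5, -2]
After 'swap': [2, -2, 5]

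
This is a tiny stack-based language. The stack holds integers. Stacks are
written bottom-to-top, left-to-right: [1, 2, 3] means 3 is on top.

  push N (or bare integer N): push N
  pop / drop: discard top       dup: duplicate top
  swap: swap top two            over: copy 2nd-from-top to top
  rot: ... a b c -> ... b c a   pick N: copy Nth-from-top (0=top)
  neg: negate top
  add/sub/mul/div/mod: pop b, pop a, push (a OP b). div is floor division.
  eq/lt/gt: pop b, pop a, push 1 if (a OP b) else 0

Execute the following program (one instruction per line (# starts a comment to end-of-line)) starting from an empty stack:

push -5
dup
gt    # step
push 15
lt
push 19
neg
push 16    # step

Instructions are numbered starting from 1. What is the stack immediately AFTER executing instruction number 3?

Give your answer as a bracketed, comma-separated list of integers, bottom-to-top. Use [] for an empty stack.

Step 1 ('push -5'): [-5]
Step 2 ('dup'): [-5, -5]
Step 3 ('gt'): [0]

Answer: [0]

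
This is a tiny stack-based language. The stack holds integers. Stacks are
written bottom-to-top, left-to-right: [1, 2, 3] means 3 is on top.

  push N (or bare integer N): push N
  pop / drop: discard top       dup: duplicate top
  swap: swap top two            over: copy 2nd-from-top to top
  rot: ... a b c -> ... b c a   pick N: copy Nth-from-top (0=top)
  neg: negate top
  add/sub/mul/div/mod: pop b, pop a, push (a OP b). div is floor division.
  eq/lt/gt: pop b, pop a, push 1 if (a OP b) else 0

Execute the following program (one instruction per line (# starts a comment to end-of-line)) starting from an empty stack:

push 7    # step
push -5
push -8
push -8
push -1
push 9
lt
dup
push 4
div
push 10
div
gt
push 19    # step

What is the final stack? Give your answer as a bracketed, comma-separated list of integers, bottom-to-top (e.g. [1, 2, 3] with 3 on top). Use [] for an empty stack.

After 'push 7': [7]
After 'push -5': [7, -5]
After 'push -8': [7, -5, -8]
After 'push -8': [7, -5, -8, -8]
After 'push -1': [7, -5, -8, -8, -1]
After 'push 9': [7, -5, -8, -8, -1, 9]
After 'lt': [7, -5, -8, -8, 1]
After 'dup': [7, -5, -8, -8, 1, 1]
After 'push 4': [7, -5, -8, -8, 1, 1, 4]
After 'div': [7, -5, -8, -8, 1, 0]
After 'push 10': [7, -5, -8, -8, 1, 0, 10]
After 'div': [7, -5, -8, -8, 1, 0]
After 'gt': [7, -5, -8, -8, 1]
After 'push 19': [7, -5, -8, -8, 1, 19]

Answer: [7, -5, -8, -8, 1, 19]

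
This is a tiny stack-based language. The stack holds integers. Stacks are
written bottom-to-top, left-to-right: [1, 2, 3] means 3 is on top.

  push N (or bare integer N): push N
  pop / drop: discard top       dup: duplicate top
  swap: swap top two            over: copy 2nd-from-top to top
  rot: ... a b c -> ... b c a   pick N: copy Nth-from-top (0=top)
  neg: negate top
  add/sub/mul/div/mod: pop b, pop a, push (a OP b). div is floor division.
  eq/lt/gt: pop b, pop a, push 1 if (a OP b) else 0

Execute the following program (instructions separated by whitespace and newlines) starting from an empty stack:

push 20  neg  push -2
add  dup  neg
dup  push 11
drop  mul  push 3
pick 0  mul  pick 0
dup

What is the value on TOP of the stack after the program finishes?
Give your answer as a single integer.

Answer: 9

Derivation:
After 'push 20': [20]
After 'neg': [-20]
After 'push -2': [-20, -2]
After 'add': [-22]
After 'dup': [-22, -22]
After 'neg': [-22, 22]
After 'dup': [-22, 22, 22]
After 'push 11': [-22, 22, 22, 11]
After 'drop': [-22, 22, 22]
After 'mul': [-22, 484]
After 'push 3': [-22, 484, 3]
After 'pick 0': [-22, 484, 3, 3]
After 'mul': [-22, 484, 9]
After 'pick 0': [-22, 484, 9, 9]
After 'dup': [-22, 484, 9, 9, 9]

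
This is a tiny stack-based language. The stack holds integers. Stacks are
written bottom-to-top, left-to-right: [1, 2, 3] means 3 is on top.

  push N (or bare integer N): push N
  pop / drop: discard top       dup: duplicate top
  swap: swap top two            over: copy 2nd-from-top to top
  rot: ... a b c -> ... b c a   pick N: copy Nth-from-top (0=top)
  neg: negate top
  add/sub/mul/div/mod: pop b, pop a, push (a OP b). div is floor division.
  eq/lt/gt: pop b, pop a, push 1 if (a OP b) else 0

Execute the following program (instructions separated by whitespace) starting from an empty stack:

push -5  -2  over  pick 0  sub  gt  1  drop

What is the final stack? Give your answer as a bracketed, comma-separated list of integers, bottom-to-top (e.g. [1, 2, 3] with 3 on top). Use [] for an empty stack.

After 'push -5': [-5]
After 'push -2': [-5, -2]
After 'over': [-5, -2, -5]
After 'pick 0': [-5, -2, -5, -5]
After 'sub': [-5, -2, 0]
After 'gt': [-5, 0]
After 'push 1': [-5, 0, 1]
After 'drop': [-5, 0]

Answer: [-5, 0]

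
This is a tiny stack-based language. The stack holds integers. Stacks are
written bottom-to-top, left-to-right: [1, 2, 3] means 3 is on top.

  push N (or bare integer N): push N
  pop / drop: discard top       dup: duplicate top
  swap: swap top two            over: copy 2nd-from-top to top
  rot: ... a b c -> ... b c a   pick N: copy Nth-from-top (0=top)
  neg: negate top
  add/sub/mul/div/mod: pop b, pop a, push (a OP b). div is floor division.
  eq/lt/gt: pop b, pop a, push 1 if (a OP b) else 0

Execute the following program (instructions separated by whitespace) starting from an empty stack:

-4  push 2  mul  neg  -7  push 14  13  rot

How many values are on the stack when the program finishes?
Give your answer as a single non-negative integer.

After 'push -4': stack = [-4] (depth 1)
After 'push 2': stack = [-4, 2] (depth 2)
After 'mul': stack = [-8] (depth 1)
After 'neg': stack = [8] (depth 1)
After 'push -7': stack = [8, -7] (depth 2)
After 'push 14': stack = [8, -7, 14] (depth 3)
After 'push 13': stack = [8, -7, 14, 13] (depth 4)
After 'rot': stack = [8, 14, 13, -7] (depth 4)

Answer: 4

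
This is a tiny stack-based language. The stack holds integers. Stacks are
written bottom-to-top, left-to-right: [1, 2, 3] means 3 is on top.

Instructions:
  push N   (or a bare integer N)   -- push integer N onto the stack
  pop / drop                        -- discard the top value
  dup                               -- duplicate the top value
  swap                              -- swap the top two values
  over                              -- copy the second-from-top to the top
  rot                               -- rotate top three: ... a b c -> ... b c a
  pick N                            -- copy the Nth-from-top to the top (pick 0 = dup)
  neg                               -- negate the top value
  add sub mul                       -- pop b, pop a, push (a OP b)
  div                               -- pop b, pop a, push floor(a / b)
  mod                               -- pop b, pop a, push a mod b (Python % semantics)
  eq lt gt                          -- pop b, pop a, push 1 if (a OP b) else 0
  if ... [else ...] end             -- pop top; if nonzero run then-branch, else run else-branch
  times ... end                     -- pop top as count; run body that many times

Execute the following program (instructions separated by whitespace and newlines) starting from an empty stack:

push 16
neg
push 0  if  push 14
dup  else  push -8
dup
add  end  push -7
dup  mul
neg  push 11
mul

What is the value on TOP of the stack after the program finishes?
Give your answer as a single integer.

After 'push 16': [16]
After 'neg': [-16]
After 'push 0': [-16, 0]
After 'if': [-16]
After 'push -8': [-16, -8]
After 'dup': [-16, -8, -8]
After 'add': [-16, -16]
After 'push -7': [-16, -16, -7]
After 'dup': [-16, -16, -7, -7]
After 'mul': [-16, -16, 49]
After 'neg': [-16, -16, -49]
After 'push 11': [-16, -16, -49, 11]
After 'mul': [-16, -16, -539]

Answer: -539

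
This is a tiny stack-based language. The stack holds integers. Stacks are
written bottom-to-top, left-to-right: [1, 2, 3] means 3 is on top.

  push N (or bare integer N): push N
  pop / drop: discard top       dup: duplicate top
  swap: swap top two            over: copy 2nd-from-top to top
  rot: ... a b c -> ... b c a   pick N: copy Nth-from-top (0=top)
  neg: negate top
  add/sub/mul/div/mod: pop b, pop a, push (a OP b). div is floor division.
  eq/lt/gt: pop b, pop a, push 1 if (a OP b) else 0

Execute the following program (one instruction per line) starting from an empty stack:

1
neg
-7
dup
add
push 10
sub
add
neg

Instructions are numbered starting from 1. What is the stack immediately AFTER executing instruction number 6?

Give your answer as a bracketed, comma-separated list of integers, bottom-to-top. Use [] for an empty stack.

Answer: [-1, -14, 10]

Derivation:
Step 1 ('1'): [1]
Step 2 ('neg'): [-1]
Step 3 ('-7'): [-1, -7]
Step 4 ('dup'): [-1, -7, -7]
Step 5 ('add'): [-1, -14]
Step 6 ('push 10'): [-1, -14, 10]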